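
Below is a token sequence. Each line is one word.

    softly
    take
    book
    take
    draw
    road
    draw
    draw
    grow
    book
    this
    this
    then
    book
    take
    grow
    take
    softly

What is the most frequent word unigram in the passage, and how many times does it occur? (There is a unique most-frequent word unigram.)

Unigram frequencies (highest first):
  take: 4
  book: 3
  draw: 3
  softly: 2
  grow: 2
  this: 2
  … (2 more, each ≤ 1)

"take", 4 times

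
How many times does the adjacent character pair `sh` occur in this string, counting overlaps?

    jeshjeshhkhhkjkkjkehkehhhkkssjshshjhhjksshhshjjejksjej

6

Sliding a length-2 window over the 54 characters (53 positions):
  position 3–4: sh
  position 7–8: sh
  position 31–32: sh
  position 33–34: sh
  position 41–42: sh
  position 44–45: sh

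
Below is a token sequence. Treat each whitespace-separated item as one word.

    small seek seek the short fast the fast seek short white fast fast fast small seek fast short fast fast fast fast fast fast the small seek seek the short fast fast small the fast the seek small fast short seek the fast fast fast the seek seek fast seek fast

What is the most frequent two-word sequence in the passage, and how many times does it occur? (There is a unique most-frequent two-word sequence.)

Bigram frequencies (highest first):
  fast fast: 10
  fast the: 4
  small seek: 3
  seek seek: 3
  seek the: 3
  short fast: 3
  … (15 more, each ≤ 3)

"fast fast", 10 times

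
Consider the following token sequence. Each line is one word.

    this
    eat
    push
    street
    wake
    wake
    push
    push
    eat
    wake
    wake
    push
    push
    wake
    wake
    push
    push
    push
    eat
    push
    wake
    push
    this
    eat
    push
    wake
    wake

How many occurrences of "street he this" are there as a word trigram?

0

Scanning the 25 overlapping trigram windows for "street he this":
  (none found)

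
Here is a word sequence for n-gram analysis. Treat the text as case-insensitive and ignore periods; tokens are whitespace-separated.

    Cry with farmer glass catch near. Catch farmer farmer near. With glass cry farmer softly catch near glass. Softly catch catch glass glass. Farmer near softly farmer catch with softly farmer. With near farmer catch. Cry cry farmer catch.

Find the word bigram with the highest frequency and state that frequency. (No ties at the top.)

Bigram frequencies (highest first):
  farmer catch: 3
  catch near: 2
  farmer near: 2
  cry farmer: 2
  softly catch: 2
  softly farmer: 2
  … (25 more, each ≤ 1)

"farmer catch", 3 times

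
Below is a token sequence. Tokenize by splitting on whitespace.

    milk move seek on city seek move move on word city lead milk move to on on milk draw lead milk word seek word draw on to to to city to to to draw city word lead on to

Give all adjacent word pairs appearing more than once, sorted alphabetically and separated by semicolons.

Bigram counts meeting the condition (more than once):
  lead milk: 2
  milk move: 2
  on to: 2
  to to: 4

lead milk; milk move; on to; to to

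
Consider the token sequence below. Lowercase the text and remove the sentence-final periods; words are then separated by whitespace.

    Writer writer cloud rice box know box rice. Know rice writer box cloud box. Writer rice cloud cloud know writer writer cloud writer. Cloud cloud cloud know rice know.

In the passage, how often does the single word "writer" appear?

7

Scanning the 29 tokens for "writer":
  position 1: writer
  position 2: writer
  position 11: writer
  position 15: writer
  position 20: writer
  position 21: writer
  position 23: writer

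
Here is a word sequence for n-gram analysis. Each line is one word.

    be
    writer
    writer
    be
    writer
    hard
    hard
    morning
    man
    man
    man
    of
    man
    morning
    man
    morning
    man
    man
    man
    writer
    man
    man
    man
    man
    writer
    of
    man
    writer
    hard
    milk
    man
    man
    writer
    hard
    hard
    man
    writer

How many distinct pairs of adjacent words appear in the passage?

37 tokens → 36 bigram windows in total.
Repeated bigrams (each contributes count−1 duplicates):
  man man: 8
  man writer: 5
  morning man: 3
  writer hard: 3
  be writer: 2
  hard hard: 2
  man morning: 2
  of man: 2
19 duplicate windows → 36 − 19 = 17 distinct.

17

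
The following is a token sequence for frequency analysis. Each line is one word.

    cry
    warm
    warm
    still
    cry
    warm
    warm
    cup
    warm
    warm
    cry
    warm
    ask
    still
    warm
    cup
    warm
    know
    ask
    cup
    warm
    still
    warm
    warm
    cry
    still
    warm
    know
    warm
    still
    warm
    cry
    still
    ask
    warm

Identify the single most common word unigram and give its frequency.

"warm", 16 times

Unigram frequencies (highest first):
  warm: 16
  still: 6
  cry: 5
  cup: 3
  ask: 3
  know: 2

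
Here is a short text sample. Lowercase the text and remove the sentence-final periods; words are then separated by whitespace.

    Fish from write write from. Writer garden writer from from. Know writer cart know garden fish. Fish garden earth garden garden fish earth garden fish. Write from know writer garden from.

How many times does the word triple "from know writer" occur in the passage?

Scanning the 29 overlapping trigram windows for "from know writer":
  position 10–12: from know writer
  position 27–29: from know writer

2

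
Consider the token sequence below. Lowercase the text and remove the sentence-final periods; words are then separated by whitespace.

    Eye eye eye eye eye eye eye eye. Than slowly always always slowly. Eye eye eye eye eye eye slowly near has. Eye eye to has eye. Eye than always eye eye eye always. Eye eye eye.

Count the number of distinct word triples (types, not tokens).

37 tokens → 35 trigram windows in total.
Repeated trigrams (each contributes count−1 duplicates):
  eye eye eye: 12
  always eye eye: 2
  eye eye than: 2
  has eye eye: 2
14 duplicate windows → 35 − 14 = 21 distinct.

21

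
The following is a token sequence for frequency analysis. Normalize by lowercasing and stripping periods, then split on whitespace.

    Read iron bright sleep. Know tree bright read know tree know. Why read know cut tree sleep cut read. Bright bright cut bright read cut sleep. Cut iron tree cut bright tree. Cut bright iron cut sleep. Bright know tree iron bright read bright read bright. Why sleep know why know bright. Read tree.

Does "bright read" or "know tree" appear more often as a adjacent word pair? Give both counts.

"bright read": 5 occurrences
"know tree": 3 occurrences

"bright read" (5 vs 3)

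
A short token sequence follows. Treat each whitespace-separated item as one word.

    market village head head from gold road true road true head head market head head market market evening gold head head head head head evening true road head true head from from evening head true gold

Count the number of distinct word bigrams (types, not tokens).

36 tokens → 35 bigram windows in total.
Repeated bigrams (each contributes count−1 duplicates):
  head head: 7
  head from: 2
  head market: 2
  head true: 2
  road true: 2
  true head: 2
  true road: 2
12 duplicate windows → 35 − 12 = 23 distinct.

23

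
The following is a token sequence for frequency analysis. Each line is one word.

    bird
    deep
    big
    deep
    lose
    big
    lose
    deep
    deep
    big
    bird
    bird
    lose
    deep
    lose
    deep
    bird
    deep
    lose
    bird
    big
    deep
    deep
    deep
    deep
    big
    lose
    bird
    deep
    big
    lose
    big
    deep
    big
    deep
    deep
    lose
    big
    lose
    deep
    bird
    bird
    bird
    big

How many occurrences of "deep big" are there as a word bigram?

Scanning the 43 overlapping bigram windows for "deep big":
  position 2–3: deep big
  position 9–10: deep big
  position 25–26: deep big
  position 29–30: deep big
  position 33–34: deep big

5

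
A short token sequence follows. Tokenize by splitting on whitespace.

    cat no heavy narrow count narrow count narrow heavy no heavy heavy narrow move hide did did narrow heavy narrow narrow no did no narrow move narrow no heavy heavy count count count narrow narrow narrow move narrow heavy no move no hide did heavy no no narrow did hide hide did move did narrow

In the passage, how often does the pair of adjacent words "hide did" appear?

3

Scanning the 54 overlapping bigram windows for "hide did":
  position 15–16: hide did
  position 43–44: hide did
  position 51–52: hide did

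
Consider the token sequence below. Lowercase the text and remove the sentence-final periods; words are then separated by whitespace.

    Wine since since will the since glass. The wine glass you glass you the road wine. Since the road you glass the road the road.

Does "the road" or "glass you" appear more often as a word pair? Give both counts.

"the road" (4 vs 2)

"the road": 4 occurrences
"glass you": 2 occurrences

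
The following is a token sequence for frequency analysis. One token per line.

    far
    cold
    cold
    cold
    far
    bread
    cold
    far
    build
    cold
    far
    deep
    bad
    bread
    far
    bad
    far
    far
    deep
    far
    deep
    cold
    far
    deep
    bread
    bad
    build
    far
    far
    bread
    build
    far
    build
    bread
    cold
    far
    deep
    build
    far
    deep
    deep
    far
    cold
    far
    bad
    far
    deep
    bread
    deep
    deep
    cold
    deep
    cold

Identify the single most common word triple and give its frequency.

"cold far deep", 3 times

Trigram frequencies (highest first):
  cold far deep: 3
  bread cold far: 2
  far bad far: 2
  far deep bread: 2
  far cold cold: 1
  cold cold cold: 1
  … (40 more, each ≤ 1)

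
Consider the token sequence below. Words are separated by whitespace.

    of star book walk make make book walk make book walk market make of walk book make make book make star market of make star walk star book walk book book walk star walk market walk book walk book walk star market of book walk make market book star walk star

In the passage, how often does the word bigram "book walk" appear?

Scanning the 50 overlapping bigram windows for "book walk":
  position 3–4: book walk
  position 7–8: book walk
  position 10–11: book walk
  position 28–29: book walk
  position 31–32: book walk
  position 37–38: book walk
  position 39–40: book walk
  position 44–45: book walk

8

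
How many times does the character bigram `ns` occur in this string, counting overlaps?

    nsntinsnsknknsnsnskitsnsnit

Sliding a length-2 window over the 27 characters (26 positions):
  position 1–2: ns
  position 6–7: ns
  position 8–9: ns
  position 13–14: ns
  position 15–16: ns
  position 17–18: ns
  position 23–24: ns

7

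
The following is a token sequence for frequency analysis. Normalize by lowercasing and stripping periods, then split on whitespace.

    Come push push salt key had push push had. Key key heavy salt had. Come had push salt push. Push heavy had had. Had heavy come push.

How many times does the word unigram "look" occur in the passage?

0

Scanning the 27 tokens for "look":
  (none found)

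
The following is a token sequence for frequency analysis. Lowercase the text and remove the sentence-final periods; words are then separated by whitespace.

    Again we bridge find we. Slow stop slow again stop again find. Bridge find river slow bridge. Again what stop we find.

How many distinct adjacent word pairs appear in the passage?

20

22 tokens → 21 bigram windows in total.
Repeated bigrams (each contributes count−1 duplicates):
  bridge find: 2
1 duplicate windows → 21 − 1 = 20 distinct.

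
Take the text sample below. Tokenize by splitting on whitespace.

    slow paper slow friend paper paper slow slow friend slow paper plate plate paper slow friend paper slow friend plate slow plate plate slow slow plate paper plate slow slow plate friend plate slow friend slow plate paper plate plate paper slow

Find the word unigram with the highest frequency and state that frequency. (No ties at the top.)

"slow", 15 times

Unigram frequencies (highest first):
  slow: 15
  plate: 12
  paper: 9
  friend: 6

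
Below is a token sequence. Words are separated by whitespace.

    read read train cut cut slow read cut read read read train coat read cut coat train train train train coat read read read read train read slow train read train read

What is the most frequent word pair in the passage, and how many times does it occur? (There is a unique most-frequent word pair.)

"read read", 6 times

Bigram frequencies (highest first):
  read read: 6
  read train: 4
  train train: 3
  train read: 3
  read cut: 2
  train coat: 2
  … (10 more, each ≤ 2)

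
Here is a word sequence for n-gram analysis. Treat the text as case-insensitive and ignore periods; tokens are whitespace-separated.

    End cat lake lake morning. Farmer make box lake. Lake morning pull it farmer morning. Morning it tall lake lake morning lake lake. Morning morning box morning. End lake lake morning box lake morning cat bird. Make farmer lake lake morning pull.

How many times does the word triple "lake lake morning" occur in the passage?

Scanning the 40 overlapping trigram windows for "lake lake morning":
  position 3–5: lake lake morning
  position 9–11: lake lake morning
  position 19–21: lake lake morning
  position 22–24: lake lake morning
  position 29–31: lake lake morning
  position 39–41: lake lake morning

6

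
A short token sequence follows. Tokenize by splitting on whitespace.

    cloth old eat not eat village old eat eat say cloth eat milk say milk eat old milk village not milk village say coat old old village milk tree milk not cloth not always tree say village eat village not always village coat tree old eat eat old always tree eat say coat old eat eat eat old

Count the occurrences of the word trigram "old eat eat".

Scanning the 56 overlapping trigram windows for "old eat eat":
  position 7–9: old eat eat
  position 45–47: old eat eat
  position 54–56: old eat eat

3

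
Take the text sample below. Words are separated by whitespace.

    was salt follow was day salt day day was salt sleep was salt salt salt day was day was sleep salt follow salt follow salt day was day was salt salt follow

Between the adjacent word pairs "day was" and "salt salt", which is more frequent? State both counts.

"day was" (5 vs 3)

"day was": 5 occurrences
"salt salt": 3 occurrences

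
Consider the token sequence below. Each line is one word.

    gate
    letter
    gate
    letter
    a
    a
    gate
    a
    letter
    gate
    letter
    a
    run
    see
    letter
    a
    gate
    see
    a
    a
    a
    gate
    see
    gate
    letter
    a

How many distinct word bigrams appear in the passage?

13

26 tokens → 25 bigram windows in total.
Repeated bigrams (each contributes count−1 duplicates):
  gate letter: 4
  letter a: 4
  a a: 3
  a gate: 3
  gate see: 2
  letter gate: 2
12 duplicate windows → 25 − 12 = 13 distinct.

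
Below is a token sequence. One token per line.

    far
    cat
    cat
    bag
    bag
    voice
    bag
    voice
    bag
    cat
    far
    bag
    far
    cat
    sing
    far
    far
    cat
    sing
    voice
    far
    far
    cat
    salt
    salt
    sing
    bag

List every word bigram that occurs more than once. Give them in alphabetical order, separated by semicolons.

Bigram counts meeting the condition (more than once):
  bag voice: 2
  cat sing: 2
  far cat: 4
  far far: 2
  voice bag: 2

bag voice; cat sing; far cat; far far; voice bag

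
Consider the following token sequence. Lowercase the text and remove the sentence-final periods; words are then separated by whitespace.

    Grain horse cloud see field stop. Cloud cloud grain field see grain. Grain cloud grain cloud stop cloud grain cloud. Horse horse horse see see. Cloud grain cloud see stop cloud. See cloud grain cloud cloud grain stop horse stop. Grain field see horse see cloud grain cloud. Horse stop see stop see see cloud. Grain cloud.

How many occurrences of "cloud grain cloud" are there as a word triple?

6

Scanning the 55 overlapping trigram windows for "cloud grain cloud":
  position 14–16: cloud grain cloud
  position 18–20: cloud grain cloud
  position 26–28: cloud grain cloud
  position 33–35: cloud grain cloud
  position 46–48: cloud grain cloud
  position 55–57: cloud grain cloud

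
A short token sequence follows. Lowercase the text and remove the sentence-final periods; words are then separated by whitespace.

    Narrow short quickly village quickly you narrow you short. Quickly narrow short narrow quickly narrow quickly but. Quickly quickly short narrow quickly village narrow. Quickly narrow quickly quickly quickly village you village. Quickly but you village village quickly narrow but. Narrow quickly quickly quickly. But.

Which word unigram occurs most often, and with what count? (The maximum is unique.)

"quickly", 17 times

Unigram frequencies (highest first):
  quickly: 17
  narrow: 10
  village: 6
  short: 4
  you: 4
  but: 4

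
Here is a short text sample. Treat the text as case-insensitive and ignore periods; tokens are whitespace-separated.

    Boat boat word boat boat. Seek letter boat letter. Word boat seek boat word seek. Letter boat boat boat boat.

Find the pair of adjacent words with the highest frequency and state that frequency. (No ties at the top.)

"boat boat", 5 times

Bigram frequencies (highest first):
  boat boat: 5
  boat word: 2
  word boat: 2
  boat seek: 2
  seek letter: 2
  letter boat: 2
  … (4 more, each ≤ 1)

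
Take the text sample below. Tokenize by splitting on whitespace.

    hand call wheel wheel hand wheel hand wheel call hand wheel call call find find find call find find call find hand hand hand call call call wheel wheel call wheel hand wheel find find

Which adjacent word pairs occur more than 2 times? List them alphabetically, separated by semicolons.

call call; call find; call wheel; find find; hand wheel; wheel call; wheel hand

Bigram counts meeting the condition (more than 2 times):
  call call: 3
  call find: 3
  call wheel: 3
  find find: 4
  hand wheel: 4
  wheel call: 3
  wheel hand: 3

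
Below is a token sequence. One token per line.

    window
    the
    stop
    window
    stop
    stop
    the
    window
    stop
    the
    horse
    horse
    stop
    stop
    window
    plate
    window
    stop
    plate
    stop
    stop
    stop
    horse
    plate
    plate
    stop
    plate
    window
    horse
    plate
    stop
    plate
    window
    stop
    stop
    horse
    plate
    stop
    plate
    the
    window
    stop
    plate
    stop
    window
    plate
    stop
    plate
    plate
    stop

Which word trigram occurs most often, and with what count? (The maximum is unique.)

Trigram frequencies (highest first):
  plate stop plate: 4
  window stop stop: 2
  the window stop: 2
  stop window plate: 2
  plate window stop: 2
  window stop plate: 2
  … (28 more, each ≤ 2)

"plate stop plate", 4 times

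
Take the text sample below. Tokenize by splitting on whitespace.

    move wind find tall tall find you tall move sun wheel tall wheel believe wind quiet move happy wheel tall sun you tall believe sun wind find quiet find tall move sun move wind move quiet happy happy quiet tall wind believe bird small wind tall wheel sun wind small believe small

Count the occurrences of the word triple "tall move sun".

2

Scanning the 50 overlapping trigram windows for "tall move sun":
  position 8–10: tall move sun
  position 30–32: tall move sun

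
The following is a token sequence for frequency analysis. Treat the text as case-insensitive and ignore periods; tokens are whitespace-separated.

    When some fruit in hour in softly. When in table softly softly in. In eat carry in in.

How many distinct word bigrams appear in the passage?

16

18 tokens → 17 bigram windows in total.
Repeated bigrams (each contributes count−1 duplicates):
  in in: 2
1 duplicate windows → 17 − 1 = 16 distinct.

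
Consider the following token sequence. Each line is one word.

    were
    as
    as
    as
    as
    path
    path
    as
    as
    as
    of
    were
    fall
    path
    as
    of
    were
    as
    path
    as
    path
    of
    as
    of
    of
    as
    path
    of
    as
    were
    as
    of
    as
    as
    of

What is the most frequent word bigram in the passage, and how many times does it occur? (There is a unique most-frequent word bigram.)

"as as", 6 times

Bigram frequencies (highest first):
  as as: 6
  as of: 5
  as path: 4
  of as: 4
  were as: 3
  path as: 3
  … (7 more, each ≤ 2)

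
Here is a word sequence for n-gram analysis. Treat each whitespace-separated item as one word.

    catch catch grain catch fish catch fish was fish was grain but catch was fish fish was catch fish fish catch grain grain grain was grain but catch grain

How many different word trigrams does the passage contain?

29 tokens → 27 trigram windows in total.
Repeated trigrams (each contributes count−1 duplicates):
  grain but catch: 2
  was grain but: 2
2 duplicate windows → 27 − 2 = 25 distinct.

25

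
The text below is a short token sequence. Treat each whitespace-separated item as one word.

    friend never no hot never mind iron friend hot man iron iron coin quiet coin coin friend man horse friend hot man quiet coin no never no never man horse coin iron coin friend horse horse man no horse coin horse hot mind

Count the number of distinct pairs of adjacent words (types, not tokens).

43 tokens → 42 bigram windows in total.
Repeated bigrams (each contributes count−1 duplicates):
  coin friend: 2
  friend hot: 2
  horse coin: 2
  hot man: 2
  iron coin: 2
  man horse: 2
  never no: 2
  no never: 2
  … (1 more repeated)
9 duplicate windows → 42 − 9 = 33 distinct.

33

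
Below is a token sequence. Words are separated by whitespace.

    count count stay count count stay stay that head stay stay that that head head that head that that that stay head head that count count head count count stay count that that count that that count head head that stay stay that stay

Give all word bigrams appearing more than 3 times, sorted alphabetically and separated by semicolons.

Bigram counts meeting the condition (more than 3 times):
  count count: 4
  head that: 4
  that that: 5

count count; head that; that that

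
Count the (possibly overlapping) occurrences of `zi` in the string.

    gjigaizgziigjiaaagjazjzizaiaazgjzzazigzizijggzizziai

7

Sliding a length-2 window over the 52 characters (51 positions):
  position 9–10: zi
  position 23–24: zi
  position 36–37: zi
  position 39–40: zi
  position 41–42: zi
  position 46–47: zi
  position 49–50: zi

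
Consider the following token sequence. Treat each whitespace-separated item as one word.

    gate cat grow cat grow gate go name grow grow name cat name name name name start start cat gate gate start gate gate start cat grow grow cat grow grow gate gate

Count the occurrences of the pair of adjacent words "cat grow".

4

Scanning the 32 overlapping bigram windows for "cat grow":
  position 2–3: cat grow
  position 4–5: cat grow
  position 26–27: cat grow
  position 29–30: cat grow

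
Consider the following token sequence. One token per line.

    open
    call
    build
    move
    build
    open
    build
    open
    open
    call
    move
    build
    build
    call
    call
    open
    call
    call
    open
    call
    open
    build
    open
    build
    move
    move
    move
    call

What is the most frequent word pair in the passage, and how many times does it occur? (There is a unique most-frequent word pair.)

Bigram frequencies (highest first):
  open call: 4
  build open: 3
  open build: 3
  call open: 3
  build move: 2
  move build: 2
  … (8 more, each ≤ 2)

"open call", 4 times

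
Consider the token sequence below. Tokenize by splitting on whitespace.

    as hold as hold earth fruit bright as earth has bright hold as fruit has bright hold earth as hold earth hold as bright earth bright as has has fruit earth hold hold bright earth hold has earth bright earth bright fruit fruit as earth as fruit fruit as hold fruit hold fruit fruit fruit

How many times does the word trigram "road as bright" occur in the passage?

Scanning the 53 overlapping trigram windows for "road as bright":
  (none found)

0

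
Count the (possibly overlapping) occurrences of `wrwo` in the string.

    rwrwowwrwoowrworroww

3

Sliding a length-4 window over the 20 characters (17 positions):
  position 2–5: wrwo
  position 7–10: wrwo
  position 12–15: wrwo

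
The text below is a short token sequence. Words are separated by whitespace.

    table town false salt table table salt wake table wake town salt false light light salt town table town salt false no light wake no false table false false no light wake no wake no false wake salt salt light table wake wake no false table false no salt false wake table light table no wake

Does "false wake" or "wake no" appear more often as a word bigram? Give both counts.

"false wake": 2 occurrences
"wake no": 4 occurrences

"wake no" (4 vs 2)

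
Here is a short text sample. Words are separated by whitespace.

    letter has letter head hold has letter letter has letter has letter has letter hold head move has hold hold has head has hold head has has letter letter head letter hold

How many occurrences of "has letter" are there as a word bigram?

6

Scanning the 31 overlapping bigram windows for "has letter":
  position 2–3: has letter
  position 6–7: has letter
  position 9–10: has letter
  position 11–12: has letter
  position 13–14: has letter
  position 27–28: has letter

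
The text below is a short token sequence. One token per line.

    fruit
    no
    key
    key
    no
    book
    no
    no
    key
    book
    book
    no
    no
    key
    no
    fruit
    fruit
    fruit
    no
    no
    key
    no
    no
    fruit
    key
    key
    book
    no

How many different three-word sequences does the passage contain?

28 tokens → 26 trigram windows in total.
Repeated trigrams (each contributes count−1 duplicates):
  no no key: 3
  book no no: 2
  no key no: 2
4 duplicate windows → 26 − 4 = 22 distinct.

22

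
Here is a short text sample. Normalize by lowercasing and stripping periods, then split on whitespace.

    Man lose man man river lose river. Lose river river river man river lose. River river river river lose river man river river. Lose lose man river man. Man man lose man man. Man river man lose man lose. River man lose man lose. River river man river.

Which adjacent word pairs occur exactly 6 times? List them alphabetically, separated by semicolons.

lose river; man lose; man river; river man

Bigram counts meeting the condition (exactly 6 times):
  lose river: 6
  man lose: 6
  man river: 6
  river man: 6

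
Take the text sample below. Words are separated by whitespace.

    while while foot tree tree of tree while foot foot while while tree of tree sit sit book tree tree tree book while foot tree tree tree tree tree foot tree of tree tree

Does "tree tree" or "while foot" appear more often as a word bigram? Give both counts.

"tree tree" (8 vs 3)

"tree tree": 8 occurrences
"while foot": 3 occurrences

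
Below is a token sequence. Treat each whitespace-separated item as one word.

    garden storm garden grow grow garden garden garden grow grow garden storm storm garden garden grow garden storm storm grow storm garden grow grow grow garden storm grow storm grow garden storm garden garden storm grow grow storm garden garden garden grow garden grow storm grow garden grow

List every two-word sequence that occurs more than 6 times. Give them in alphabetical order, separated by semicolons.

garden grow; grow garden

Bigram counts meeting the condition (more than 6 times):
  garden grow: 7
  grow garden: 7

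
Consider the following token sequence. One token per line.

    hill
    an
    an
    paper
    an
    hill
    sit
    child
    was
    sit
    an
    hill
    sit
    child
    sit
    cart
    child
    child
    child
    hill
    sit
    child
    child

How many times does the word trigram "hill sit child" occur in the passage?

3

Scanning the 21 overlapping trigram windows for "hill sit child":
  position 6–8: hill sit child
  position 12–14: hill sit child
  position 20–22: hill sit child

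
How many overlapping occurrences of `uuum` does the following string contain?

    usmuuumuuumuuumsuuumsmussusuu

4

Sliding a length-4 window over the 29 characters (26 positions):
  position 4–7: uuum
  position 8–11: uuum
  position 12–15: uuum
  position 17–20: uuum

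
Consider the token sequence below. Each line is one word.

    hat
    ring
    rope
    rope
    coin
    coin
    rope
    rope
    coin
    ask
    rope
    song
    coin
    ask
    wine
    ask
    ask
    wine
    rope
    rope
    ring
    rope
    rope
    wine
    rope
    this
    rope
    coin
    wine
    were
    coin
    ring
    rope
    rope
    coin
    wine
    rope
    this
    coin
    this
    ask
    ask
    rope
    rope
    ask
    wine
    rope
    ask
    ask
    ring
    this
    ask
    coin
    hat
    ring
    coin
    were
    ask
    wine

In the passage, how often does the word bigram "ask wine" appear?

4

Scanning the 58 overlapping bigram windows for "ask wine":
  position 14–15: ask wine
  position 17–18: ask wine
  position 45–46: ask wine
  position 58–59: ask wine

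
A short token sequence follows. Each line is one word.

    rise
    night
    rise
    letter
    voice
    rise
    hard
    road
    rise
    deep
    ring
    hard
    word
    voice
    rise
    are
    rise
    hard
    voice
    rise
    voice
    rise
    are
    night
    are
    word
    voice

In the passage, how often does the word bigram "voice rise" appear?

4

Scanning the 26 overlapping bigram windows for "voice rise":
  position 5–6: voice rise
  position 14–15: voice rise
  position 19–20: voice rise
  position 21–22: voice rise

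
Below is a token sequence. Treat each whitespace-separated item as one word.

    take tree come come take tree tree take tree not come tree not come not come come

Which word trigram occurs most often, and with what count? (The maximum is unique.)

"tree not come", 2 times

Trigram frequencies (highest first):
  tree not come: 2
  take tree come: 1
  tree come come: 1
  come come take: 1
  come take tree: 1
  take tree tree: 1
  … (8 more, each ≤ 1)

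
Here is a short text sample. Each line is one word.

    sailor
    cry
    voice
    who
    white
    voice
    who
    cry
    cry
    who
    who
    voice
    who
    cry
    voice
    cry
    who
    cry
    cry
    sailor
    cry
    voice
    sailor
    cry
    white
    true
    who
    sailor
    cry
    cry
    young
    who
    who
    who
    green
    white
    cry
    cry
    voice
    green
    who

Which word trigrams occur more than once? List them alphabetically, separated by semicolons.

sailor cry voice; voice who cry; who cry cry

Trigram counts meeting the condition (more than once):
  sailor cry voice: 2
  voice who cry: 2
  who cry cry: 2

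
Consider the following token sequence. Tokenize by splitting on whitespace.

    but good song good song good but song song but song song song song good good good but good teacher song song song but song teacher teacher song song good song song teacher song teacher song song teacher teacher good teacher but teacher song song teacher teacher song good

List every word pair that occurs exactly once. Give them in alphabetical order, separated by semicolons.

but teacher; teacher but; teacher good

Bigram counts meeting the condition (exactly once):
  but teacher: 1
  teacher but: 1
  teacher good: 1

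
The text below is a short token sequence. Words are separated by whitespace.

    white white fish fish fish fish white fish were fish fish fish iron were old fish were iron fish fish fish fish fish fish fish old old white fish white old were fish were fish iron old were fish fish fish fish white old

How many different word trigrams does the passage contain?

44 tokens → 42 trigram windows in total.
Repeated trigrams (each contributes count−1 duplicates):
  fish fish fish: 10
  fish fish white: 2
  fish were fish: 2
  fish white old: 2
  old were fish: 2
  were fish fish: 2
14 duplicate windows → 42 − 14 = 28 distinct.

28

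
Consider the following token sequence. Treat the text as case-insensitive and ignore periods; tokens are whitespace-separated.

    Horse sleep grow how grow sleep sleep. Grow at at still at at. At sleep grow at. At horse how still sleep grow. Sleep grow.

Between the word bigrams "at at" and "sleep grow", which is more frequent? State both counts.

"at at": 4 occurrences
"sleep grow": 5 occurrences

"sleep grow" (5 vs 4)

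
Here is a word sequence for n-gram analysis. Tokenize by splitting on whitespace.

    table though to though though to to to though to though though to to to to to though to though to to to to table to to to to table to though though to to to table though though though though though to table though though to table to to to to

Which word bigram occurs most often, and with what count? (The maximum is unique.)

"to to", 17 times

Bigram frequencies (highest first):
  to to: 17
  though to: 9
  though though: 8
  to though: 6
  to table: 5
  table though: 3
  … (1 more, each ≤ 3)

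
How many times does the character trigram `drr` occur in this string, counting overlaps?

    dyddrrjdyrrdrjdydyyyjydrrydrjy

2

Sliding a length-3 window over the 30 characters (28 positions):
  position 4–6: drr
  position 23–25: drr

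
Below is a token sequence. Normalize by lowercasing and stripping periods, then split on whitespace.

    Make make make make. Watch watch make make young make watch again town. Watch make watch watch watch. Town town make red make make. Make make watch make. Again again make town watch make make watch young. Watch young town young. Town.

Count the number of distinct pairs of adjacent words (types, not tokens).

42 tokens → 41 bigram windows in total.
Repeated bigrams (each contributes count−1 duplicates):
  make make: 8
  make watch: 5
  watch make: 4
  watch watch: 3
  town watch: 2
  watch young: 2
  young town: 2
19 duplicate windows → 41 − 19 = 22 distinct.

22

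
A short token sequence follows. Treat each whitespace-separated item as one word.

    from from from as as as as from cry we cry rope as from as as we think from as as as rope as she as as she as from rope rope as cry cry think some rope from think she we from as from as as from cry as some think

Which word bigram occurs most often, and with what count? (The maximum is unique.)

"as as", 8 times

Bigram frequencies (highest first):
  as as: 8
  from as: 5
  as from: 5
  rope as: 3
  from from: 2
  from cry: 2
  … (24 more, each ≤ 2)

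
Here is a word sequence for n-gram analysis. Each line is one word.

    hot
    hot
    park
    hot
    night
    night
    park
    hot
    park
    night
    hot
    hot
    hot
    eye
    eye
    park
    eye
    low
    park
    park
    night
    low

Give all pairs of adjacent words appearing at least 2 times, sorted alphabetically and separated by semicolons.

Bigram counts meeting the condition (at least 2 times):
  hot hot: 3
  hot park: 2
  park hot: 2
  park night: 2

hot hot; hot park; park hot; park night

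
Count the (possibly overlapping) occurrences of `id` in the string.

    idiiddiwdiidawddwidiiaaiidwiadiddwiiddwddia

Sliding a length-2 window over the 43 characters (42 positions):
  position 1–2: id
  position 4–5: id
  position 11–12: id
  position 18–19: id
  position 25–26: id
  position 31–32: id
  position 36–37: id

7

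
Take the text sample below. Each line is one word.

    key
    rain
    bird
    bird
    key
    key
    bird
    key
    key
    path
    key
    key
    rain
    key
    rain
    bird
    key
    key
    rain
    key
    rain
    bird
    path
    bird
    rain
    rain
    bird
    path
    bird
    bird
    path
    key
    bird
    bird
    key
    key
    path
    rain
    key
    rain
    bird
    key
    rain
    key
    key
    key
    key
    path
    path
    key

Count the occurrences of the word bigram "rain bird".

5

Scanning the 49 overlapping bigram windows for "rain bird":
  position 2–3: rain bird
  position 15–16: rain bird
  position 21–22: rain bird
  position 26–27: rain bird
  position 40–41: rain bird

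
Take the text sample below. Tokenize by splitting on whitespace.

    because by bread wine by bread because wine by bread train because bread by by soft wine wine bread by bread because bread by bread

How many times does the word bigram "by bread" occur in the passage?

5

Scanning the 24 overlapping bigram windows for "by bread":
  position 2–3: by bread
  position 5–6: by bread
  position 9–10: by bread
  position 20–21: by bread
  position 24–25: by bread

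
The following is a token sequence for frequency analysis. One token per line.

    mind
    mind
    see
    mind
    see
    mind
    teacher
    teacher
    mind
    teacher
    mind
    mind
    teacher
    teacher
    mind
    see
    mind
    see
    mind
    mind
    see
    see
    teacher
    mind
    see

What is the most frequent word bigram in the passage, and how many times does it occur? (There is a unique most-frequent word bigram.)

Bigram frequencies (highest first):
  mind see: 6
  see mind: 4
  teacher mind: 4
  mind mind: 3
  mind teacher: 3
  teacher teacher: 2
  … (2 more, each ≤ 1)

"mind see", 6 times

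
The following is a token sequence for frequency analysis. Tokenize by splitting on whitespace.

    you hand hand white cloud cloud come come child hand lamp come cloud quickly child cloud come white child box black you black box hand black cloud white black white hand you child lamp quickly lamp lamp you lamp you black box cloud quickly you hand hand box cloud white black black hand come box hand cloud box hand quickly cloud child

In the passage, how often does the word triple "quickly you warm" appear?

Scanning the 60 overlapping trigram windows for "quickly you warm":
  (none found)

0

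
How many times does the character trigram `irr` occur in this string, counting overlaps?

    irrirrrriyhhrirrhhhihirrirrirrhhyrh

Sliding a length-3 window over the 35 characters (33 positions):
  position 1–3: irr
  position 4–6: irr
  position 14–16: irr
  position 22–24: irr
  position 25–27: irr
  position 28–30: irr

6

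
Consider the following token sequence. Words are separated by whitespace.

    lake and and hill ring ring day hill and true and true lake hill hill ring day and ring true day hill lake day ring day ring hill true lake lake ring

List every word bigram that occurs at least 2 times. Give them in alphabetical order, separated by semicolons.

and true; day hill; day ring; hill ring; ring day; true lake

Bigram counts meeting the condition (at least 2 times):
  and true: 2
  day hill: 2
  day ring: 2
  hill ring: 2
  ring day: 3
  true lake: 2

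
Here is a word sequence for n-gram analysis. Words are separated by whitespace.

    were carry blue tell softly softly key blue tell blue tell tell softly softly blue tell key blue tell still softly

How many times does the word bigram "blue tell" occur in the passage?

5

Scanning the 20 overlapping bigram windows for "blue tell":
  position 3–4: blue tell
  position 8–9: blue tell
  position 10–11: blue tell
  position 15–16: blue tell
  position 18–19: blue tell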